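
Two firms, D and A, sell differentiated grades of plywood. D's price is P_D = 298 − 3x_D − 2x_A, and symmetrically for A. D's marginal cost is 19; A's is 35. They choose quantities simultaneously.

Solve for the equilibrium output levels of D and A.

35.875, 31.875

Firm D's profit: π = x_D(298 − 3x_D − 2x_A) − 19x_D.
∂π/∂x_D = 279 − 6x_D − 2x_A = 0 ⇒ x_D = 46.5 − (1/3)x_A.
Similarly x_A = 263/6 − (1/3)x_D.
Substituting the second reaction function into the first: x_D = 46.5 − (1/3)(263/6 − (1/3)x_D), which gives (8/9)x_D = 287/9 ⇒ x_D = 35.875.
Then x_A = 263/6 − (1/3)·35.875 = 31.875.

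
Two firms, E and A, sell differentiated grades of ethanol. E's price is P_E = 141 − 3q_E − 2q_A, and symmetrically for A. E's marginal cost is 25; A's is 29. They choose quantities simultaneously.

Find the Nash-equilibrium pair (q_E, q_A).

Firm E's profit: π = q_E(141 − 3q_E − 2q_A) − 25q_E.
∂π/∂q_E = 116 − 6q_E − 2q_A = 0 ⇒ q_E = 58/3 − (1/3)q_A.
Similarly q_A = 56/3 − (1/3)q_E.
Substituting the second reaction function into the first: q_E = 58/3 − (1/3)(56/3 − (1/3)q_E), which gives (8/9)q_E = 118/9 ⇒ q_E = 14.75.
Then q_A = 56/3 − (1/3)·14.75 = 13.75.

14.75, 13.75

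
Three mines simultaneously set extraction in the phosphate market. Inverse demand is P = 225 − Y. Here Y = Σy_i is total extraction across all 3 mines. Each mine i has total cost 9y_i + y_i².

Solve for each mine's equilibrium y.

A representative mine's profit is π_i = y_i(225 − Y) − 9y_i − y_i², with Y = y_i + Σ_{j≠i} y_j.
First-order condition: 216 − 4y_i − Σ_{j≠i} y_j = 0.
With identical mines, set every y_j = y: then 216 − 4y − 2y = 0, i.e. y = 216/6 = 36.

36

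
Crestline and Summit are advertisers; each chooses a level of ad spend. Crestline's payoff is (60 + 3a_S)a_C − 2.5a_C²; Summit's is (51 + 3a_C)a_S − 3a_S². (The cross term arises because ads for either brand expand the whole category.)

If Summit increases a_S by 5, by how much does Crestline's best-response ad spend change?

Expanding Crestline's payoff: 60a_C + 3a_Sa_C − 2.5a_C².
∂π/∂a_C = 60 + 3a_S − 5a_C = 0, so a_C = 12 + 0.6a_S.
The reaction-function slope is 0.6, so a 5-unit rise in a_S moves a_C by 0.6 × 5 = 3. Crestline's best response rises — the actions are strategic complements.

3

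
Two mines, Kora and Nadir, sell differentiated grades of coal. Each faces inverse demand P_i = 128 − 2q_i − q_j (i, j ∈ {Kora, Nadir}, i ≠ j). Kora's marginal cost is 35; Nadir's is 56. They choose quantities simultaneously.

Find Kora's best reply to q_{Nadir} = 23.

Mine Kora's profit: π = q_{Kora}(128 − 2q_{Kora} − q_{Nadir}) − 35q_{Kora}.
∂π/∂q_{Kora} = 93 − 4q_{Kora} − q_{Nadir} = 0 ⇒ q_{Kora} = 23.25 − 0.25q_{Nadir}.
At q_{Nadir} = 23: q_{Kora} = 23.25 − 0.25·23 = 17.5.

17.5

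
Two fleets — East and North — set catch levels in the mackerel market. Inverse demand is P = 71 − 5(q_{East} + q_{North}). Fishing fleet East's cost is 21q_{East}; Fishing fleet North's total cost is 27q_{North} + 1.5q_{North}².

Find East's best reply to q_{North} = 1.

Fishing fleet East's profit: π = q_{East}(71 − 5(q_{East} + q_{North})) − 21q_{East}.
∂π/∂q_{East} = 50 − 10q_{East} − 5q_{North} = 0, so q_{East} = 5 − 0.5q_{North}.
At q_{North} = 1: q_{East} = 5 − 0.5·1 = 4.5.

4.5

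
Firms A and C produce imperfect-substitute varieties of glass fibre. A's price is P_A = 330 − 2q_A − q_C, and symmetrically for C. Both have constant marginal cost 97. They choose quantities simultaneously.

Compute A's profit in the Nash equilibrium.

4343.12

Firm A's profit: π = q_A(330 − 2q_A − q_C) − 97q_A.
∂π/∂q_A = 233 − 4q_A − q_C = 0 ⇒ q_A = 58.25 − 0.25q_C.
By symmetry q_C = q_A; substituting into the reaction function, 1.25q_A = 58.25 and q_A = 46.6.
P_A = 330 − 2·46.6 − 46.6 = 190.2.
Profit = (190.2 − 97)·46.6 = 4343.12.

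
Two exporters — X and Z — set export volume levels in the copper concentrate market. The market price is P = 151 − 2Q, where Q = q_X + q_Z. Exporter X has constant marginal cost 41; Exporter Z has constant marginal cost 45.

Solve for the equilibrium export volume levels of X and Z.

Exporter X's profit: π = q_X(151 − 2(q_X + q_Z)) − 41q_X.
∂π/∂q_X = 110 − 4q_X − 2q_Z = 0, so q_X = 27.5 − 0.5q_Z.
By the same steps for Z: q_Z = 26.5 − 0.5q_X.
Plugging q_Z into X's best response: q_X = 27.5 − 0.5(26.5 − 0.5q_X) ⇒ 0.75q_X = 14.25, so q_X = 19.
Then q_Z = 26.5 − 0.5·19 = 17.

19, 17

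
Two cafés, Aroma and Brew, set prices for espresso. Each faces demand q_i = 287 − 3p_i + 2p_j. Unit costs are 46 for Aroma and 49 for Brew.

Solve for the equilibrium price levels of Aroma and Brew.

106.8125, 107.9375

Aroma's profit: π = (p_{Aroma} − 46)(287 − 3p_{Aroma} + 2p_{Brew}).
∂π/∂p_{Aroma} = 425 − 6p_{Aroma} + 2p_{Brew} = 0 ⇒ p_{Aroma} = 425/6 + (1/3)p_{Brew}.
Similarly p_{Brew} = 217/3 + (1/3)p_{Aroma}.
Substituting the second reaction function into the first: p_{Aroma} = 425/6 + (1/3)(217/3 + (1/3)p_{Aroma}), which gives (8/9)p_{Aroma} = 1709/18 ⇒ p_{Aroma} = 106.8125.
Then p_{Brew} = 217/3 + (1/3)·106.8125 = 107.9375.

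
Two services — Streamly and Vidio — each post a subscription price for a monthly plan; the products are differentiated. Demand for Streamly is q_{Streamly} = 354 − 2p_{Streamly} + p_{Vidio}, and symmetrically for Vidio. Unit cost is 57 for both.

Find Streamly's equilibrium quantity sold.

198

Streamly's profit: π = (p_{Streamly} − 57)(354 − 2p_{Streamly} + p_{Vidio}).
∂π/∂p_{Streamly} = 468 − 4p_{Streamly} + p_{Vidio} = 0 ⇒ p_{Streamly} = 117 + 0.25p_{Vidio}.
Setting p_{Streamly} = p_{Vidio} in the reaction function: p_{Streamly} = 117 + 0.25p_{Streamly}, so p_{Streamly} = 117 / 0.75 = 156.
q_{Streamly} = 354 − 2·156 + 156 = 198.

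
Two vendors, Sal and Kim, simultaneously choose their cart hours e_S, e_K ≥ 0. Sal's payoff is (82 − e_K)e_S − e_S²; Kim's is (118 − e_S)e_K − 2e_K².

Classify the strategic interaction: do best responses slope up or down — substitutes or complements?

Expanding Sal's payoff: 82e_S − e_Ke_S − e_S².
∂π/∂e_S = 82 − e_K − 2e_S = 0, so e_S = 41 − 0.5e_K.
The best-response slope de_S/de_K = −0.5 < 0: the reaction function is downward-sloping, so the choices are strategic substitutes.

strategic substitutes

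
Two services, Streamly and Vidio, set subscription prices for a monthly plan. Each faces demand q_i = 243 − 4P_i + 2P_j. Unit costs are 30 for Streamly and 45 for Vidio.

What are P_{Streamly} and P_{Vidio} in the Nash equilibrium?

62.5, 68.5

Streamly's profit: π = (P_{Streamly} − 30)(243 − 4P_{Streamly} + 2P_{Vidio}).
∂π/∂P_{Streamly} = 363 − 8P_{Streamly} + 2P_{Vidio} = 0 ⇒ P_{Streamly} = 45.375 + 0.25P_{Vidio}.
Similarly P_{Vidio} = 52.875 + 0.25P_{Streamly}.
Plugging P_{Vidio} into Streamly's best response: P_{Streamly} = 45.375 + 0.25(52.875 + 0.25P_{Streamly}) ⇒ 0.9375P_{Streamly} = 1875/32, so P_{Streamly} = 62.5.
Then P_{Vidio} = 52.875 + 0.25·62.5 = 68.5.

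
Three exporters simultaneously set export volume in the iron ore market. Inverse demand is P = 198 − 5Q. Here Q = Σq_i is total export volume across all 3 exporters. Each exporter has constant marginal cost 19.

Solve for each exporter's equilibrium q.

8.95

A representative exporter's profit is π_i = q_i(198 − 5Q) − 19q_i, with Q = q_i + Σ_{j≠i} q_j.
First-order condition: 179 − 10q_i − 5Σ_{j≠i} q_j = 0.
Imposing symmetry (q_j = q for all j) turns Σ_{j≠i} q_j into 2q, so 179 = 20q and q = 8.95.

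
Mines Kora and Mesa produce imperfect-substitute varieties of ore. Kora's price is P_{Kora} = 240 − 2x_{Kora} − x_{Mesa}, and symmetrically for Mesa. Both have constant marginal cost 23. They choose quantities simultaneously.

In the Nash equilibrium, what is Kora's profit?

3767.12

Mine Kora's profit: π = x_{Kora}(240 − 2x_{Kora} − x_{Mesa}) − 23x_{Kora}.
∂π/∂x_{Kora} = 217 − 4x_{Kora} − x_{Mesa} = 0 ⇒ x_{Kora} = 54.25 − 0.25x_{Mesa}.
By symmetry x_{Mesa} = x_{Kora}; substituting into the reaction function, 1.25x_{Kora} = 54.25 and x_{Kora} = 43.4.
P_{Kora} = 240 − 2·43.4 − 43.4 = 109.8.
Profit = (109.8 − 23)·43.4 = 3767.12.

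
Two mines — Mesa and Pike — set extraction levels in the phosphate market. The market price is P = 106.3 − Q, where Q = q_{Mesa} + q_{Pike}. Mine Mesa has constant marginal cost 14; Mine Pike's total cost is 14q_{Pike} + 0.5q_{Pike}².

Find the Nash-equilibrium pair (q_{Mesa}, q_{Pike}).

Mine Mesa's profit: π = q_{Mesa}(106.3 − (q_{Mesa} + q_{Pike})) − 14q_{Mesa}.
∂π/∂q_{Mesa} = 92.3 − 2q_{Mesa} − q_{Pike} = 0, so q_{Mesa} = 46.15 − 0.5q_{Pike}.
For Pike: ∂π/∂q_{Pike} = 92.3 − 3q_{Pike} − q_{Mesa} = 0 ⇒ q_{Pike} = 923/30 − (1/3)q_{Mesa}.
Substituting the second reaction function into the first: q_{Mesa} = 46.15 − 0.5(923/30 − (1/3)q_{Mesa}), which gives (5/6)q_{Mesa} = 923/30 ⇒ q_{Mesa} = 36.92.
Then q_{Pike} = 923/30 − (1/3)·36.92 = 18.46.

36.92, 18.46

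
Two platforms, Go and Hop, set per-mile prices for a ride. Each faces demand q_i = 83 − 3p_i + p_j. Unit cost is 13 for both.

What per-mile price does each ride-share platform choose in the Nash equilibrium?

24.4

Go's profit: π = (p_{Go} − 13)(83 − 3p_{Go} + p_{Hop}).
∂π/∂p_{Go} = 122 − 6p_{Go} + p_{Hop} = 0 ⇒ p_{Go} = 61/3 + (1/6)p_{Hop}.
By symmetry p_{Hop} = p_{Go}; substituting into the reaction function, (5/6)p_{Go} = 61/3 and p_{Go} = 24.4.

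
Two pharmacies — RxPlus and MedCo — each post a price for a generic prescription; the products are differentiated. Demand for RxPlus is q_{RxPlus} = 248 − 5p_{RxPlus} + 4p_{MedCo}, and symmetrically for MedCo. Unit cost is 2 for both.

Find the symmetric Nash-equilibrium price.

RxPlus's profit: π = (p_{RxPlus} − 2)(248 − 5p_{RxPlus} + 4p_{MedCo}).
∂π/∂p_{RxPlus} = 258 − 10p_{RxPlus} + 4p_{MedCo} = 0 ⇒ p_{RxPlus} = 25.8 + 0.4p_{MedCo}.
Setting p_{RxPlus} = p_{MedCo} in the reaction function: p_{RxPlus} = 25.8 + 0.4p_{RxPlus}, so p_{RxPlus} = 25.8 / 0.6 = 43.

43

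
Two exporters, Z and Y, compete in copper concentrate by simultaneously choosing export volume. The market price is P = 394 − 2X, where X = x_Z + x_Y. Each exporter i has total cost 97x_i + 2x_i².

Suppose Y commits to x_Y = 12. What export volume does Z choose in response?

Exporter Z's profit: π = x_Z(394 − 2(x_Z + x_Y)) − 97x_Z − 2x_Z².
∂π/∂x_Z = 297 − 8x_Z − 2x_Y = 0, so x_Z = 37.125 − 0.25x_Y.
At x_Y = 12: x_Z = 37.125 − 0.25·12 = 34.125.

34.125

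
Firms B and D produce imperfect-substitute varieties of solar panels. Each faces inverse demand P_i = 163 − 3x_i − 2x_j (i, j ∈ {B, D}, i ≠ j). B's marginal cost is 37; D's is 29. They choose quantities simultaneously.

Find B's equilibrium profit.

Firm B's profit: π = x_B(163 − 3x_B − 2x_D) − 37x_B.
∂π/∂x_B = 126 − 6x_B − 2x_D = 0 ⇒ x_B = 21 − (1/3)x_D.
Similarly x_D = 67/3 − (1/3)x_B.
Solving the two reaction functions simultaneously: (1 − (−1/3)(−1/3))x_B = 21 − (1/3)·(67/3), so (8/9)x_B = 122/9 and x_B = 15.25.
Then x_D = 67/3 − (1/3)·15.25 = 17.25.
P_B = 163 − 3·15.25 − 2·17.25 = 82.75.
Profit = (82.75 − 37)·15.25 = 697.6875.

697.6875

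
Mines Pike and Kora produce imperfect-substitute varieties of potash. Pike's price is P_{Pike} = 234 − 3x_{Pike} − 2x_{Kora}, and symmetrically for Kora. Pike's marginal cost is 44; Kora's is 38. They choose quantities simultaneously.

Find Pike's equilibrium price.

114.125

Mine Pike's profit: π = x_{Pike}(234 − 3x_{Pike} − 2x_{Kora}) − 44x_{Pike}.
∂π/∂x_{Pike} = 190 − 6x_{Pike} − 2x_{Kora} = 0 ⇒ x_{Pike} = 95/3 − (1/3)x_{Kora}.
Similarly x_{Kora} = 98/3 − (1/3)x_{Pike}.
Solving the two reaction functions simultaneously: (1 − (−1/3)(−1/3))x_{Pike} = 95/3 − (1/3)·(98/3), so (8/9)x_{Pike} = 187/9 and x_{Pike} = 23.375.
Then x_{Kora} = 98/3 − (1/3)·23.375 = 24.875.
P_{Pike} = 234 − 3·23.375 − 2·24.875 = 114.125.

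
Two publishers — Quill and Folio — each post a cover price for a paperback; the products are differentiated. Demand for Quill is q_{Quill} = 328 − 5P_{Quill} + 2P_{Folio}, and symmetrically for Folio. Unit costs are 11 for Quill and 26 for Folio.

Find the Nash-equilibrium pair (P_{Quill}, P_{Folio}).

Quill's profit: π = (P_{Quill} − 11)(328 − 5P_{Quill} + 2P_{Folio}).
∂π/∂P_{Quill} = 383 − 10P_{Quill} + 2P_{Folio} = 0 ⇒ P_{Quill} = 38.3 + 0.2P_{Folio}.
Similarly P_{Folio} = 45.8 + 0.2P_{Quill}.
Plugging P_{Folio} into Quill's best response: P_{Quill} = 38.3 + 0.2(45.8 + 0.2P_{Quill}) ⇒ 0.96P_{Quill} = 47.46, so P_{Quill} = 49.4375.
Then P_{Folio} = 45.8 + 0.2·49.4375 = 55.6875.

49.4375, 55.6875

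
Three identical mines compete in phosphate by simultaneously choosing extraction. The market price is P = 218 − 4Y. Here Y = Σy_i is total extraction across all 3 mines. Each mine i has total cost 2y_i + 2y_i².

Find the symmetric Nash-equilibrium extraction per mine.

10.8

A representative mine's profit is π_i = y_i(218 − 4Y) − 2y_i − 2y_i², with Y = y_i + Σ_{j≠i} y_j.
First-order condition: 216 − 12y_i − 4Σ_{j≠i} y_j = 0.
With identical mines, set every y_j = y: then 216 − 12y − 8y = 0, i.e. y = 216/20 = 10.8.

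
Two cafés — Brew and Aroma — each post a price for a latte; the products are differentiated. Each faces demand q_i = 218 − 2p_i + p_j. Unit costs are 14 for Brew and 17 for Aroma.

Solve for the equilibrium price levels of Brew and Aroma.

Brew's profit: π = (p_{Brew} − 14)(218 − 2p_{Brew} + p_{Aroma}).
∂π/∂p_{Brew} = 246 − 4p_{Brew} + p_{Aroma} = 0 ⇒ p_{Brew} = 61.5 + 0.25p_{Aroma}.
Similarly p_{Aroma} = 63 + 0.25p_{Brew}.
Plugging p_{Aroma} into Brew's best response: p_{Brew} = 61.5 + 0.25(63 + 0.25p_{Brew}) ⇒ 0.9375p_{Brew} = 77.25, so p_{Brew} = 82.4.
Then p_{Aroma} = 63 + 0.25·82.4 = 83.6.

82.4, 83.6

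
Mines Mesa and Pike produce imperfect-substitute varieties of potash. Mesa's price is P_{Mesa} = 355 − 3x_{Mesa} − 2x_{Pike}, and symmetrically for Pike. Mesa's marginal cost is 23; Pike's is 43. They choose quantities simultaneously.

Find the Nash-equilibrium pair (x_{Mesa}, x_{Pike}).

42.75, 37.75

Mine Mesa's profit: π = x_{Mesa}(355 − 3x_{Mesa} − 2x_{Pike}) − 23x_{Mesa}.
∂π/∂x_{Mesa} = 332 − 6x_{Mesa} − 2x_{Pike} = 0 ⇒ x_{Mesa} = 166/3 − (1/3)x_{Pike}.
Similarly x_{Pike} = 52 − (1/3)x_{Mesa}.
Substituting the second reaction function into the first: x_{Mesa} = 166/3 − (1/3)(52 − (1/3)x_{Mesa}), which gives (8/9)x_{Mesa} = 38 ⇒ x_{Mesa} = 42.75.
Then x_{Pike} = 52 − (1/3)·42.75 = 37.75.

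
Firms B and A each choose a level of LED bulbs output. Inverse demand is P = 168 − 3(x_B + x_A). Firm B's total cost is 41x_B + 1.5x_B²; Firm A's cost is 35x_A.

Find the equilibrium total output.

Firm B's profit: π = x_B(168 − 3(x_B + x_A)) − 41x_B − 1.5x_B².
∂π/∂x_B = 127 − 9x_B − 3x_A = 0, so x_B = 127/9 − (1/3)x_A.
For A: ∂π/∂x_A = 133 − 6x_A − 3x_B = 0 ⇒ x_A = 133/6 − 0.5x_B.
Solving the two reaction functions simultaneously: (1 − (−1/3)(−0.5))x_B = 127/9 − (1/3)·(133/6), so (5/6)x_B = 121/18 and x_B = 121/15.
Then x_A = 133/6 − 0.5·(121/15) = 272/15.
Total output: 121/15 + 272/15 = 26.2.

26.2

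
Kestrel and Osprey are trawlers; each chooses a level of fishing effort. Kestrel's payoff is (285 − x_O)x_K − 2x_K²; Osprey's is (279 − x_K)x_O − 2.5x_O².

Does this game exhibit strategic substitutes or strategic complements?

Expanding Kestrel's payoff: 285x_K − x_Ox_K − 2x_K².
∂π/∂x_K = 285 − x_O − 4x_K = 0, so x_K = 71.25 − 0.25x_O.
The best-response slope dx_K/dx_O = −0.25 < 0: the reaction function is downward-sloping, so the choices are strategic substitutes.

strategic substitutes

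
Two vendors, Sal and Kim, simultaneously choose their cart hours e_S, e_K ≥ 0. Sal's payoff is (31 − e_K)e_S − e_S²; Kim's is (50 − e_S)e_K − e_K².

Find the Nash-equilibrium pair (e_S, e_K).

Expanding Sal's payoff: 31e_S − e_Ke_S − e_S².
∂π/∂e_S = 31 − e_K − 2e_S = 0, so e_S = 15.5 − 0.5e_K.
Likewise for Kim: e_K = 25 − 0.5e_S.
Substituting the second reaction function into the first: e_S = 15.5 − 0.5(25 − 0.5e_S), which gives 0.75e_S = 3 ⇒ e_S = 4.
Then e_K = 25 − 0.5·4 = 23.

4, 23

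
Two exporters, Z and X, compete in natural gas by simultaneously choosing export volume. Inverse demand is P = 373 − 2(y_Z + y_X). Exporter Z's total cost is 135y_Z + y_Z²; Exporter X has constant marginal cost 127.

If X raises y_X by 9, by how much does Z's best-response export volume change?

-3

Exporter Z's profit: π = y_Z(373 − 2(y_Z + y_X)) − 135y_Z − y_Z².
∂π/∂y_Z = 238 − 6y_Z − 2y_X = 0, so y_Z = 119/3 − (1/3)y_X.
The reaction-function slope is −1/3, so a 9-unit rise in y_X moves y_Z by −1/3 × 9 = −3. Z's best response falls — the actions are strategic substitutes.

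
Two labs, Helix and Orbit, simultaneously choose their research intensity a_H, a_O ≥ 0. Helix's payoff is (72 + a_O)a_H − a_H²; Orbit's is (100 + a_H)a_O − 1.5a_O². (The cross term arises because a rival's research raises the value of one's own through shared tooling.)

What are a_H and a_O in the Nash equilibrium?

63.2, 54.4

Expanding Helix's payoff: 72a_H + a_Oa_H − a_H².
∂π/∂a_H = 72 + a_O − 2a_H = 0, so a_H = 36 + 0.5a_O.
Likewise for Orbit: a_O = 100/3 + (1/3)a_H.
Plugging a_O into Helix's best response: a_H = 36 + 0.5(100/3 + (1/3)a_H) ⇒ (5/6)a_H = 158/3, so a_H = 63.2.
Then a_O = 100/3 + (1/3)·63.2 = 54.4.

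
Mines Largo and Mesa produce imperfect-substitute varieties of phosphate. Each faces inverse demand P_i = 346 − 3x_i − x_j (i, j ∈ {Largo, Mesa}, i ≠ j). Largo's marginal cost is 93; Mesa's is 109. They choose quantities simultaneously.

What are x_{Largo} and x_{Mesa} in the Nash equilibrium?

Mine Largo's profit: π = x_{Largo}(346 − 3x_{Largo} − x_{Mesa}) − 93x_{Largo}.
∂π/∂x_{Largo} = 253 − 6x_{Largo} − x_{Mesa} = 0 ⇒ x_{Largo} = 253/6 − (1/6)x_{Mesa}.
Similarly x_{Mesa} = 39.5 − (1/6)x_{Largo}.
Plugging x_{Mesa} into Largo's best response: x_{Largo} = 253/6 − (1/6)(39.5 − (1/6)x_{Largo}) ⇒ (35/36)x_{Largo} = 427/12, so x_{Largo} = 36.6.
Then x_{Mesa} = 39.5 − (1/6)·36.6 = 33.4.

36.6, 33.4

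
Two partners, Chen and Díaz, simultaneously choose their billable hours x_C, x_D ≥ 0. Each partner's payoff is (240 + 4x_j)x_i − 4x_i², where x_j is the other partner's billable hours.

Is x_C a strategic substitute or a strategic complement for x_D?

strategic complements

Chen's payoff is (240 + 4x_D)x_C − 4x_C².
∂π/∂x_C = 240 + 4x_D − 8x_C = 0, so x_C = 30 + 0.5x_D.
The best-response slope dx_C/dx_D = 0.5 > 0: the reaction function is upward-sloping, so the choices are strategic complements.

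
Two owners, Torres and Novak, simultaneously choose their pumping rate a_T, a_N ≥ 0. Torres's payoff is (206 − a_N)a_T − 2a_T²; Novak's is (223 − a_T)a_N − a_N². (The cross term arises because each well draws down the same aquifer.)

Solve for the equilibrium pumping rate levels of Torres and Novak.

27, 98

Expanding Torres's payoff: 206a_T − a_Na_T − 2a_T².
∂π/∂a_T = 206 − a_N − 4a_T = 0, so a_T = 51.5 − 0.25a_N.
Likewise for Novak: a_N = 111.5 − 0.5a_T.
Solving the two reaction functions simultaneously: (1 − (−0.25)(−0.5))a_T = 51.5 − 0.25·111.5, so 0.875a_T = 23.625 and a_T = 27.
Then a_N = 111.5 − 0.5·27 = 98.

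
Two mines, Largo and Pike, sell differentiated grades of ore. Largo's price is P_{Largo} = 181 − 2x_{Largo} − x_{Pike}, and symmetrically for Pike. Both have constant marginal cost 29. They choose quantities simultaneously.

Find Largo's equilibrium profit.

1848.32

Mine Largo's profit: π = x_{Largo}(181 − 2x_{Largo} − x_{Pike}) − 29x_{Largo}.
∂π/∂x_{Largo} = 152 − 4x_{Largo} − x_{Pike} = 0 ⇒ x_{Largo} = 38 − 0.25x_{Pike}.
The game is symmetric, so in equilibrium x_{Pike} = x_{Largo}: the reaction function gives 1.25x_{Largo} = 38, hence x_{Largo} = 30.4.
P_{Largo} = 181 − 2·30.4 − 30.4 = 89.8.
Profit = (89.8 − 29)·30.4 = 1848.32.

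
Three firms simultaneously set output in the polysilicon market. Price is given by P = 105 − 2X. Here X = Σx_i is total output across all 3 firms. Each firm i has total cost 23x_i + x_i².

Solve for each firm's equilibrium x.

8.2

A representative firm's profit is π_i = x_i(105 − 2X) − 23x_i − x_i², with X = x_i + Σ_{j≠i} x_j.
First-order condition: 82 − 6x_i − 2Σ_{j≠i} x_j = 0.
With identical firms, set every x_j = x: then 82 − 6x − 4x = 0, i.e. x = 82/10 = 8.2.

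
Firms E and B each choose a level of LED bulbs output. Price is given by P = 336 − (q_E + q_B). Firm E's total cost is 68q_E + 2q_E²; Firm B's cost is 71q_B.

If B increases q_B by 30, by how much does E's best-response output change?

Firm E's profit: π = q_E(336 − (q_E + q_B)) − 68q_E − 2q_E².
∂π/∂q_E = 268 − 6q_E − q_B = 0, so q_E = 134/3 − (1/6)q_B.
The reaction-function slope is −1/6, so a 30-unit rise in q_B moves q_E by −1/6 × 30 = −5. E's best response falls — the actions are strategic substitutes.

-5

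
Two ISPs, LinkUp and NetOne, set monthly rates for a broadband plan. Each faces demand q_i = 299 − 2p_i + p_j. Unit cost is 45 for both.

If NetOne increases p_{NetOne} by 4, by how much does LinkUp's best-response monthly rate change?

LinkUp's profit: π = (p_{LinkUp} − 45)(299 − 2p_{LinkUp} + p_{NetOne}).
∂π/∂p_{LinkUp} = 389 − 4p_{LinkUp} + p_{NetOne} = 0 ⇒ p_{LinkUp} = 97.25 + 0.25p_{NetOne}.
The reaction-function slope is 0.25, so a 4-unit rise in p_{NetOne} moves p_{LinkUp} by 0.25 × 4 = 1. LinkUp's best response rises — the actions are strategic complements.

1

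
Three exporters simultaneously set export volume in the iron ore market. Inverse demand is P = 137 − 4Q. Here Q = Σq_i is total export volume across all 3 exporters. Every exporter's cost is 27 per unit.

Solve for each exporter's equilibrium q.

A representative exporter's profit is π_i = q_i(137 − 4Q) − 27q_i, with Q = q_i + Σ_{j≠i} q_j.
First-order condition: 110 − 8q_i − 4Σ_{j≠i} q_j = 0.
With identical exporters, set every q_j = q: then 110 − 8q − 8q = 0, i.e. q = 110/16 = 6.875.

6.875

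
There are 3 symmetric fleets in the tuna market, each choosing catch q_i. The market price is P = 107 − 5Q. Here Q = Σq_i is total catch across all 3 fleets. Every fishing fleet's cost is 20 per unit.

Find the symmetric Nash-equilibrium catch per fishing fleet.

4.35

A representative fishing fleet's profit is π_i = q_i(107 − 5Q) − 20q_i, with Q = q_i + Σ_{j≠i} q_j.
First-order condition: 87 − 10q_i − 5Σ_{j≠i} q_j = 0.
In a symmetric equilibrium every fishing fleet chooses the same q, so Σ_{j≠i} q_j = 2q. The condition becomes 87 − 20q = 0, giving q = 87/20 = 4.35.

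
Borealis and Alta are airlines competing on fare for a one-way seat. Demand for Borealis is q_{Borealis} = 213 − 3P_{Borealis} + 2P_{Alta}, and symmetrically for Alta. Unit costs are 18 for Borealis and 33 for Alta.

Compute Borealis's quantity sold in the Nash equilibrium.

154.6875

Borealis's profit: π = (P_{Borealis} − 18)(213 − 3P_{Borealis} + 2P_{Alta}).
∂π/∂P_{Borealis} = 267 − 6P_{Borealis} + 2P_{Alta} = 0 ⇒ P_{Borealis} = 44.5 + (1/3)P_{Alta}.
Similarly P_{Alta} = 52 + (1/3)P_{Borealis}.
Substituting the second reaction function into the first: P_{Borealis} = 44.5 + (1/3)(52 + (1/3)P_{Borealis}), which gives (8/9)P_{Borealis} = 371/6 ⇒ P_{Borealis} = 69.5625.
Then P_{Alta} = 52 + (1/3)·69.5625 = 75.1875.
q_{Borealis} = 213 − 3·69.5625 + 2·75.1875 = 154.6875.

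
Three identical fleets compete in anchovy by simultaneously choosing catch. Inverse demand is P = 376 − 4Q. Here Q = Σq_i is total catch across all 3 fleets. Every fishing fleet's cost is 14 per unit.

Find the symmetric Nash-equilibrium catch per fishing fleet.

A representative fishing fleet's profit is π_i = q_i(376 − 4Q) − 14q_i, with Q = q_i + Σ_{j≠i} q_j.
First-order condition: 362 − 8q_i − 4Σ_{j≠i} q_j = 0.
Imposing symmetry (q_j = q for all j) turns Σ_{j≠i} q_j into 2q, so 362 = 16q and q = 22.625.

22.625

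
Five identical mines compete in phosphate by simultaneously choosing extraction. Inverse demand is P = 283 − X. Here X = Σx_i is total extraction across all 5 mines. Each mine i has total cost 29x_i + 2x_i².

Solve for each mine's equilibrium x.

25.4

A representative mine's profit is π_i = x_i(283 − X) − 29x_i − 2x_i², with X = x_i + Σ_{j≠i} x_j.
First-order condition: 254 − 6x_i − Σ_{j≠i} x_j = 0.
Imposing symmetry (x_j = x for all j) turns Σ_{j≠i} x_j into 4x, so 254 = 10x and x = 25.4.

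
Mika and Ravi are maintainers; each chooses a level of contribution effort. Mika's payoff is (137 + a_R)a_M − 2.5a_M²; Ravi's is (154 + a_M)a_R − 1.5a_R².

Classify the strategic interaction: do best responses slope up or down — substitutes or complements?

strategic complements

Expanding Mika's payoff: 137a_M + a_Ra_M − 2.5a_M².
∂π/∂a_M = 137 + a_R − 5a_M = 0, so a_M = 27.4 + 0.2a_R.
The best-response slope da_M/da_R = 0.2 > 0: the reaction function is upward-sloping, so the choices are strategic complements.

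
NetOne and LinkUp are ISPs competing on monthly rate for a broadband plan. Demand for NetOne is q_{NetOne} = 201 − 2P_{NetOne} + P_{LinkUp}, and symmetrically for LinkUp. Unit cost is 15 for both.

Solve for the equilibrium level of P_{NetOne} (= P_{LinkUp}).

NetOne's profit: π = (P_{NetOne} − 15)(201 − 2P_{NetOne} + P_{LinkUp}).
∂π/∂P_{NetOne} = 231 − 4P_{NetOne} + P_{LinkUp} = 0 ⇒ P_{NetOne} = 57.75 + 0.25P_{LinkUp}.
Setting P_{NetOne} = P_{LinkUp} in the reaction function: P_{NetOne} = 57.75 + 0.25P_{NetOne}, so P_{NetOne} = 57.75 / 0.75 = 77.

77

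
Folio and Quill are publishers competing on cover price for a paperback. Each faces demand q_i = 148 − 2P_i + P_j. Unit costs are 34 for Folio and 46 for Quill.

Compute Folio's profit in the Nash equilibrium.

3136.32

Folio's profit: π = (P_{Folio} − 34)(148 − 2P_{Folio} + P_{Quill}).
∂π/∂P_{Folio} = 216 − 4P_{Folio} + P_{Quill} = 0 ⇒ P_{Folio} = 54 + 0.25P_{Quill}.
Similarly P_{Quill} = 60 + 0.25P_{Folio}.
Solving the two reaction functions simultaneously: (1 − (0.25)(0.25))P_{Folio} = 54 + 0.25·60, so 0.9375P_{Folio} = 69 and P_{Folio} = 73.6.
Then P_{Quill} = 60 + 0.25·73.6 = 78.4.
q_{Folio} = 148 − 2·73.6 + 78.4 = 79.2.
Profit = (73.6 − 34)·79.2 = 3136.32.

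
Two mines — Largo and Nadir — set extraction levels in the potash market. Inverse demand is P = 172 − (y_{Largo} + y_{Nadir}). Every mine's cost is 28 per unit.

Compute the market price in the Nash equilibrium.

Mine Largo's profit: π = y_{Largo}(172 − (y_{Largo} + y_{Nadir})) − 28y_{Largo}.
∂π/∂y_{Largo} = 144 − 2y_{Largo} − y_{Nadir} = 0, so y_{Largo} = 72 − 0.5y_{Nadir}.
By symmetry y_{Nadir} = y_{Largo}; substituting into the reaction function, 1.5y_{Largo} = 72 and y_{Largo} = 48.
Equilibrium price: P = 172 − 96 = 76.

76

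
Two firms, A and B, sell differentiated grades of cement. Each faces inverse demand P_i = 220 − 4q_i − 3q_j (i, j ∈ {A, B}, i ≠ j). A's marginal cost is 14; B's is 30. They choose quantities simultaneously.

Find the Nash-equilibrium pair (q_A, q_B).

19.6, 16.4

Firm A's profit: π = q_A(220 − 4q_A − 3q_B) − 14q_A.
∂π/∂q_A = 206 − 8q_A − 3q_B = 0 ⇒ q_A = 25.75 − 0.375q_B.
Similarly q_B = 23.75 − 0.375q_A.
Plugging q_B into A's best response: q_A = 25.75 − 0.375(23.75 − 0.375q_A) ⇒ (55/64)q_A = 539/32, so q_A = 19.6.
Then q_B = 23.75 − 0.375·19.6 = 16.4.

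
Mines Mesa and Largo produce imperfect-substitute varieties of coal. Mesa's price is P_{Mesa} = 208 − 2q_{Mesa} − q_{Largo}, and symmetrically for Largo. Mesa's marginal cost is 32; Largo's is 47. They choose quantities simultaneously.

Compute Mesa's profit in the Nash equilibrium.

2620.88

Mine Mesa's profit: π = q_{Mesa}(208 − 2q_{Mesa} − q_{Largo}) − 32q_{Mesa}.
∂π/∂q_{Mesa} = 176 − 4q_{Mesa} − q_{Largo} = 0 ⇒ q_{Mesa} = 44 − 0.25q_{Largo}.
Similarly q_{Largo} = 40.25 − 0.25q_{Mesa}.
Plugging q_{Largo} into Mesa's best response: q_{Mesa} = 44 − 0.25(40.25 − 0.25q_{Mesa}) ⇒ 0.9375q_{Mesa} = 33.9375, so q_{Mesa} = 36.2.
Then q_{Largo} = 40.25 − 0.25·36.2 = 31.2.
P_{Mesa} = 208 − 2·36.2 − 31.2 = 104.4.
Profit = (104.4 − 32)·36.2 = 2620.88.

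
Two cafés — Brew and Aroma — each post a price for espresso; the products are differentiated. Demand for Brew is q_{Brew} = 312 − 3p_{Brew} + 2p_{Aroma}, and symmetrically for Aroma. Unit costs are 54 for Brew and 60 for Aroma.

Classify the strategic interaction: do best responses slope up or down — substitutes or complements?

strategic complements

Brew's profit: π = (p_{Brew} − 54)(312 − 3p_{Brew} + 2p_{Aroma}).
∂π/∂p_{Brew} = 474 − 6p_{Brew} + 2p_{Aroma} = 0 ⇒ p_{Brew} = 79 + (1/3)p_{Aroma}.
The best-response slope dp_{Brew}/dp_{Aroma} = 1/3 > 0: the reaction function is upward-sloping, so the choices are strategic complements.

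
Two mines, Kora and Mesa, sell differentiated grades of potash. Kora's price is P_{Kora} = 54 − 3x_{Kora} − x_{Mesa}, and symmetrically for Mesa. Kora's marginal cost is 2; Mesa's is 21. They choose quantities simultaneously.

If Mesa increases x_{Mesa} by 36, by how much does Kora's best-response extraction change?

Mine Kora's profit: π = x_{Kora}(54 − 3x_{Kora} − x_{Mesa}) − 2x_{Kora}.
∂π/∂x_{Kora} = 52 − 6x_{Kora} − x_{Mesa} = 0 ⇒ x_{Kora} = 26/3 − (1/6)x_{Mesa}.
The reaction-function slope is −1/6, so a 36-unit rise in x_{Mesa} moves x_{Kora} by −1/6 × 36 = −6. Kora's best response falls — the actions are strategic substitutes.

-6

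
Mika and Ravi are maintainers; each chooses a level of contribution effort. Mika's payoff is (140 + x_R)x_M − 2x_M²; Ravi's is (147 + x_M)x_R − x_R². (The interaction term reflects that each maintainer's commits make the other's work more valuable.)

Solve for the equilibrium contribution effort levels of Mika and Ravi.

61, 104

Expanding Mika's payoff: 140x_M + x_Rx_M − 2x_M².
∂π/∂x_M = 140 + x_R − 4x_M = 0, so x_M = 35 + 0.25x_R.
Likewise for Ravi: x_R = 73.5 + 0.5x_M.
Plugging x_R into Mika's best response: x_M = 35 + 0.25(73.5 + 0.5x_M) ⇒ 0.875x_M = 53.375, so x_M = 61.
Then x_R = 73.5 + 0.5·61 = 104.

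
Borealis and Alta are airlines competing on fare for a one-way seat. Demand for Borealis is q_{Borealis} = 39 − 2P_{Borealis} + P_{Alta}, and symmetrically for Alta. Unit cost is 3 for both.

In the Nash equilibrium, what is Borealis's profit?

Borealis's profit: π = (P_{Borealis} − 3)(39 − 2P_{Borealis} + P_{Alta}).
∂π/∂P_{Borealis} = 45 − 4P_{Borealis} + P_{Alta} = 0 ⇒ P_{Borealis} = 11.25 + 0.25P_{Alta}.
Setting P_{Borealis} = P_{Alta} in the reaction function: P_{Borealis} = 11.25 + 0.25P_{Borealis}, so P_{Borealis} = 11.25 / 0.75 = 15.
q_{Borealis} = 39 − 2·15 + 15 = 24.
Profit = (15 − 3)·24 = 288.

288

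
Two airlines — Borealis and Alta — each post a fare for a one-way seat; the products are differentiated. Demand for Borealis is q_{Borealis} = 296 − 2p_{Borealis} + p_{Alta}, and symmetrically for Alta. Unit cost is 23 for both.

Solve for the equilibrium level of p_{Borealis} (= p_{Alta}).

Borealis's profit: π = (p_{Borealis} − 23)(296 − 2p_{Borealis} + p_{Alta}).
∂π/∂p_{Borealis} = 342 − 4p_{Borealis} + p_{Alta} = 0 ⇒ p_{Borealis} = 85.5 + 0.25p_{Alta}.
Setting p_{Borealis} = p_{Alta} in the reaction function: p_{Borealis} = 85.5 + 0.25p_{Borealis}, so p_{Borealis} = 85.5 / 0.75 = 114.

114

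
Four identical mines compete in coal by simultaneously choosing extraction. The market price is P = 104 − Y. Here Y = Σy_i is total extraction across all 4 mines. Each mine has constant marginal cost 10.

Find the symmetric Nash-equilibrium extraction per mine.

A representative mine's profit is π_i = y_i(104 − Y) − 10y_i, with Y = y_i + Σ_{j≠i} y_j.
First-order condition: 94 − 2y_i − Σ_{j≠i} y_j = 0.
Imposing symmetry (y_j = y for all j) turns Σ_{j≠i} y_j into 3y, so 94 = 5y and y = 18.8.

18.8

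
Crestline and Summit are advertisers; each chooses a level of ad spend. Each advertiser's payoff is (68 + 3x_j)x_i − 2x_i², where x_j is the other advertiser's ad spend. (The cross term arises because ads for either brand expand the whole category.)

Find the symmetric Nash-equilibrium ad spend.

Crestline's payoff is (68 + 3x_S)x_C − 2x_C².
∂π/∂x_C = 68 + 3x_S − 4x_C = 0, so x_C = 17 + 0.75x_S.
Setting x_C = x_S in the reaction function: x_C = 17 + 0.75x_C, so x_C = 17 / 0.25 = 68.

68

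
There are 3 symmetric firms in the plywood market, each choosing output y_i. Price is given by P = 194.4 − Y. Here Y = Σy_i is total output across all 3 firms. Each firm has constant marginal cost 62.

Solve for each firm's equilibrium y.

A representative firm's profit is π_i = y_i(194.4 − Y) − 62y_i, with Y = y_i + Σ_{j≠i} y_j.
First-order condition: 132.4 − 2y_i − Σ_{j≠i} y_j = 0.
Imposing symmetry (y_j = y for all j) turns Σ_{j≠i} y_j into 2y, so 132.4 = 4y and y = 33.1.

33.1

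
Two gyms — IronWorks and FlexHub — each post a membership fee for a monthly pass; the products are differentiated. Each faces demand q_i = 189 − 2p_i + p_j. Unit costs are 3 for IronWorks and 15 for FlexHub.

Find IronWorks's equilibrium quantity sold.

IronWorks's profit: π = (p_{IronWorks} − 3)(189 − 2p_{IronWorks} + p_{FlexHub}).
∂π/∂p_{IronWorks} = 195 − 4p_{IronWorks} + p_{FlexHub} = 0 ⇒ p_{IronWorks} = 48.75 + 0.25p_{FlexHub}.
Similarly p_{FlexHub} = 54.75 + 0.25p_{IronWorks}.
Plugging p_{FlexHub} into IronWorks's best response: p_{IronWorks} = 48.75 + 0.25(54.75 + 0.25p_{IronWorks}) ⇒ 0.9375p_{IronWorks} = 62.4375, so p_{IronWorks} = 66.6.
Then p_{FlexHub} = 54.75 + 0.25·66.6 = 71.4.
q_{IronWorks} = 189 − 2·66.6 + 71.4 = 127.2.

127.2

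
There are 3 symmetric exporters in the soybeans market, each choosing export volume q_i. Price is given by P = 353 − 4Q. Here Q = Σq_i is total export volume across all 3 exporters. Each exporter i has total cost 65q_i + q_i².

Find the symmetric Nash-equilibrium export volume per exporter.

16

A representative exporter's profit is π_i = q_i(353 − 4Q) − 65q_i − q_i², with Q = q_i + Σ_{j≠i} q_j.
First-order condition: 288 − 10q_i − 4Σ_{j≠i} q_j = 0.
With identical exporters, set every q_j = q: then 288 − 10q − 8q = 0, i.e. q = 288/18 = 16.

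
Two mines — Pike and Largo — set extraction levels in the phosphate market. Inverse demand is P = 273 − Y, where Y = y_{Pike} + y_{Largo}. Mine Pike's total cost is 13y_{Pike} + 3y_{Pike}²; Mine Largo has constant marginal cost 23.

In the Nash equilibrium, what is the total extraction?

Mine Pike's profit: π = y_{Pike}(273 − (y_{Pike} + y_{Largo})) − 13y_{Pike} − 3y_{Pike}².
∂π/∂y_{Pike} = 260 − 8y_{Pike} − y_{Largo} = 0, so y_{Pike} = 32.5 − 0.125y_{Largo}.
For Largo: ∂π/∂y_{Largo} = 250 − 2y_{Largo} − y_{Pike} = 0 ⇒ y_{Largo} = 125 − 0.5y_{Pike}.
Substituting the second reaction function into the first: y_{Pike} = 32.5 − 0.125(125 − 0.5y_{Pike}), which gives 0.9375y_{Pike} = 16.875 ⇒ y_{Pike} = 18.
Then y_{Largo} = 125 − 0.5·18 = 116.
Total extraction: 18 + 116 = 134.

134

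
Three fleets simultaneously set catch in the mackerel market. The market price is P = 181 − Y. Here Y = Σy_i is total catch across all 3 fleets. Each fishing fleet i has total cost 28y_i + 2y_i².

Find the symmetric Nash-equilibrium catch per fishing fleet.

19.125

A representative fishing fleet's profit is π_i = y_i(181 − Y) − 28y_i − 2y_i², with Y = y_i + Σ_{j≠i} y_j.
First-order condition: 153 − 6y_i − Σ_{j≠i} y_j = 0.
Imposing symmetry (y_j = y for all j) turns Σ_{j≠i} y_j into 2y, so 153 = 8y and y = 19.125.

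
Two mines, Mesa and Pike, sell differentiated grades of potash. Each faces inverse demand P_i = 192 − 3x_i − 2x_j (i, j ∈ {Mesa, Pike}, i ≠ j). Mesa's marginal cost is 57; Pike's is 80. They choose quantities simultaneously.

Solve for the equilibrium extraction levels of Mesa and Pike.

18.3125, 12.5625

Mine Mesa's profit: π = x_{Mesa}(192 − 3x_{Mesa} − 2x_{Pike}) − 57x_{Mesa}.
∂π/∂x_{Mesa} = 135 − 6x_{Mesa} − 2x_{Pike} = 0 ⇒ x_{Mesa} = 22.5 − (1/3)x_{Pike}.
Similarly x_{Pike} = 56/3 − (1/3)x_{Mesa}.
Substituting the second reaction function into the first: x_{Mesa} = 22.5 − (1/3)(56/3 − (1/3)x_{Mesa}), which gives (8/9)x_{Mesa} = 293/18 ⇒ x_{Mesa} = 18.3125.
Then x_{Pike} = 56/3 − (1/3)·18.3125 = 12.5625.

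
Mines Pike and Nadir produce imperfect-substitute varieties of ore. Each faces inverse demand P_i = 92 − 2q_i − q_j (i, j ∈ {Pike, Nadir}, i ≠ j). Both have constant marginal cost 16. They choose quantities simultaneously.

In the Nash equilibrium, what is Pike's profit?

462.08

Mine Pike's profit: π = q_{Pike}(92 − 2q_{Pike} − q_{Nadir}) − 16q_{Pike}.
∂π/∂q_{Pike} = 76 − 4q_{Pike} − q_{Nadir} = 0 ⇒ q_{Pike} = 19 − 0.25q_{Nadir}.
Setting q_{Pike} = q_{Nadir} in the reaction function: q_{Pike} = 19 − 0.25q_{Pike}, so q_{Pike} = 19 / 1.25 = 15.2.
P_{Pike} = 92 − 2·15.2 − 15.2 = 46.4.
Profit = (46.4 − 16)·15.2 = 462.08.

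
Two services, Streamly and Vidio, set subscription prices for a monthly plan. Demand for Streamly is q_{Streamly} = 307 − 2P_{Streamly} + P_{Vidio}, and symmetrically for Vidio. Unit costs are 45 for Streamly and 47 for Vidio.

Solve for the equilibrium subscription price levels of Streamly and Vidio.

Streamly's profit: π = (P_{Streamly} − 45)(307 − 2P_{Streamly} + P_{Vidio}).
∂π/∂P_{Streamly} = 397 − 4P_{Streamly} + P_{Vidio} = 0 ⇒ P_{Streamly} = 99.25 + 0.25P_{Vidio}.
Similarly P_{Vidio} = 100.25 + 0.25P_{Streamly}.
Solving the two reaction functions simultaneously: (1 − (0.25)(0.25))P_{Streamly} = 99.25 + 0.25·100.25, so 0.9375P_{Streamly} = 124.3125 and P_{Streamly} = 132.6.
Then P_{Vidio} = 100.25 + 0.25·132.6 = 133.4.

132.6, 133.4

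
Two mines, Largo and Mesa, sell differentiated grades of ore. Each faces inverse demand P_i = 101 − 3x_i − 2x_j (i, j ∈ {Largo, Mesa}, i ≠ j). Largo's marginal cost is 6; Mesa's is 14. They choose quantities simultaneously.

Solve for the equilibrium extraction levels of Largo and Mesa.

12.375, 10.375

Mine Largo's profit: π = x_{Largo}(101 − 3x_{Largo} − 2x_{Mesa}) − 6x_{Largo}.
∂π/∂x_{Largo} = 95 − 6x_{Largo} − 2x_{Mesa} = 0 ⇒ x_{Largo} = 95/6 − (1/3)x_{Mesa}.
Similarly x_{Mesa} = 14.5 − (1/3)x_{Largo}.
Substituting the second reaction function into the first: x_{Largo} = 95/6 − (1/3)(14.5 − (1/3)x_{Largo}), which gives (8/9)x_{Largo} = 11 ⇒ x_{Largo} = 12.375.
Then x_{Mesa} = 14.5 − (1/3)·12.375 = 10.375.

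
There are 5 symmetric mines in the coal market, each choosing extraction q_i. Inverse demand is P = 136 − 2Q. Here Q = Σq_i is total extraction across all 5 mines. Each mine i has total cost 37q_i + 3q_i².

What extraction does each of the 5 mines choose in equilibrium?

5.5

A representative mine's profit is π_i = q_i(136 − 2Q) − 37q_i − 3q_i², with Q = q_i + Σ_{j≠i} q_j.
First-order condition: 99 − 10q_i − 2Σ_{j≠i} q_j = 0.
Imposing symmetry (q_j = q for all j) turns Σ_{j≠i} q_j into 4q, so 99 = 18q and q = 5.5.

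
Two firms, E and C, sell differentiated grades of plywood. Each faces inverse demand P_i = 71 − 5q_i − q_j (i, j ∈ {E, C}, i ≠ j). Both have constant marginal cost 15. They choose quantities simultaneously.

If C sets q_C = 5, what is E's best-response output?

5.1

Firm E's profit: π = q_E(71 − 5q_E − q_C) − 15q_E.
∂π/∂q_E = 56 − 10q_E − q_C = 0 ⇒ q_E = 5.6 − 0.1q_C.
At q_C = 5: q_E = 5.6 − 0.1·5 = 5.1.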